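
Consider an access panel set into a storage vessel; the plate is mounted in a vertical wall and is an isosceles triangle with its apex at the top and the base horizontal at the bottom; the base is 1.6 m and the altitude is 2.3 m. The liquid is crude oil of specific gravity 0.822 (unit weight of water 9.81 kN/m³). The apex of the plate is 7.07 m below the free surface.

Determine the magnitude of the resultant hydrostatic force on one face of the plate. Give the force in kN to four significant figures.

γ = 0.822 × 9.81 = 8.06382 kN/m³.
With the apex up, the centroid sits 2h/3 = 2 × 2.3/3 = 1.53333 m below the apex, so the centroid depth is h_c = 7.07 + 1.53333 = 8.60333 m.
A = ½ × 1.6 × 2.3 = 1.84 m².
Resultant F = γ·h_c·A = 8.06382 × 8.60333 × 1.84 = 127.651 kN.

F ≈ 127.7 kN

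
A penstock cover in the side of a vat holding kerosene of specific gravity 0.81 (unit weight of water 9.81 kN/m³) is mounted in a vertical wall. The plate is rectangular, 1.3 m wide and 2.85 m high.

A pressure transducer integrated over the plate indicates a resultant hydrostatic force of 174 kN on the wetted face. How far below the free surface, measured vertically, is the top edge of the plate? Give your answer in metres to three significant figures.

d_top ≈ 4.49 m

γ = 0.81 × 9.81 = 7.9461 kN/m³.
A = 1.3 × 2.85 = 3.705 m².
From F = γ·h_c·A, the centroid depth is h_c = 174/(7.9461 × 3.705) = 5.91027 m.
The centroid lies 2.85/2 = 1.425 m below the top edge, so the top edge sits at h_top = 5.91027 − 1.425 = 4.48527 m below the surface.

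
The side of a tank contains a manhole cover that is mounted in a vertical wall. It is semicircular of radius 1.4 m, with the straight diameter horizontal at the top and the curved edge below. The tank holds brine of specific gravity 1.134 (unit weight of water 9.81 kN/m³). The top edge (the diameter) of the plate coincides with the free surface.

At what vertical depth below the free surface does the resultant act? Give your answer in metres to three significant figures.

γ = 1.134 × 9.81 = 11.12454 kN/m³.
The centroid of a semicircle lies 4r/(3π) = 0.594178 m from the diameter, here below the top edge, so the centroid depth is h_c = 0.594178 m.
A = πr²/2 = π × 1.4²/2 = 3.07876 m².
Resultant F = γ·h_c·A = 11.12454 × 0.594178 × 3.07876 = 20.3505 kN.
I_c = (π/8 − 8/(9π))·r⁴ = 0.109757 × 1.4⁴ = 0.421642 m⁴.
Centre of pressure: y_p = y_c + I_c/(y_c·A) = 0.594178 + 0.421642/(0.594178 × 3.07876) = 0.594178 + 0.23049 = 0.824668 m along the plane.

h_p = 0.825 m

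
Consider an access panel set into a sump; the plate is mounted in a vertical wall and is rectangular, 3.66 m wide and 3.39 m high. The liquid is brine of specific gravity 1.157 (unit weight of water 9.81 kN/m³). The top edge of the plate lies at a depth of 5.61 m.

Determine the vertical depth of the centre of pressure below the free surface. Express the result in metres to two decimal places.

h_p = 7.44 m

γ = 1.157 × 9.81 = 11.35017 kN/m³.
The centroid lies 3.39/2 = 1.695 m below the top edge, so the centroid depth is h_c = 5.61 + 1.695 = 7.305 m.
A = 3.66 × 3.39 = 12.4074 m².
Resultant F = γ·h_c·A = 11.35017 × 7.305 × 12.4074 = 1028.73 kN.
I_c = b·h³/12 = 3.66 × 3.39³/12 = 11.8823 m⁴.
Centre of pressure: y_p = y_c + I_c/(y_c·A) = 7.305 + 11.8823/(7.305 × 12.4074) = 7.305 + 0.131099 = 7.4361 m along the plane.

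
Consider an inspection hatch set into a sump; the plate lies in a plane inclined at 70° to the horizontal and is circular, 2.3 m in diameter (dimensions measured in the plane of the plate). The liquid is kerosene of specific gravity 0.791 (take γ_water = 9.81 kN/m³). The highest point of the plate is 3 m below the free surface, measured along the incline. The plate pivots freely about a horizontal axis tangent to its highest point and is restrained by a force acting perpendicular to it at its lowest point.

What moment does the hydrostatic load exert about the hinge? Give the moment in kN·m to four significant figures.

γ = 0.791 × 9.81 = 7.75971 kN/m³.
Let θ = 70° be the plate's angle to the horizontal; measure y along the incline from where the plane meets the free surface. Vertical depth h = y·sinθ with sinθ = 0.939693.
The centroid is at the centre, 1.15 m below the top of the plate, so y_c = 3 + 1.15 = 4.15 m and h_c = 4.15 × 0.939693 = 3.89973 m.
A = π(1.15)² = 4.15476 m².
Resultant F = γ·h_c·A = 7.75971 × 3.89973 × 4.15476 = 125.726 kN.
I_c = πr⁴/4 = π × 1.15⁴/4 = 1.37367 m⁴.
Centre of pressure: y_p = y_c + I_c/(y_c·A) = 4.15 + 1.37367/(4.15 × 4.15476) = 4.15 + 0.0796688 = 4.22967 m along the plane.
The resultant acts 1.15 + 0.0796688 = 1.22967 m (along the plate) below the hinge at the top edge, so the moment about the hinge is M = F × 1.22967 = 125.726 × 1.22967 = 154.601 kN·m.

M ≈ 154.6 kN·m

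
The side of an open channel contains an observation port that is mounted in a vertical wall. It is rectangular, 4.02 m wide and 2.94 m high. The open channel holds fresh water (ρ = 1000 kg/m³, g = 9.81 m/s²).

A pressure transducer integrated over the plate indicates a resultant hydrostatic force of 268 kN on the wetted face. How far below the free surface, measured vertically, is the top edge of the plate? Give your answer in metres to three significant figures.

γ = ρg = 1000 × 9.81 = 9810 N/m³ = 9.81 kN/m³.
A = 4.02 × 2.94 = 11.8188 m².
From F = γ·h_c·A, the centroid depth is h_c = 268/(9.81 × 11.8188) = 2.31149 m.
The centroid lies 2.94/2 = 1.47 m below the top edge, so the top edge sits at h_top = 2.31149 − 1.47 = 0.84149 m below the surface.

d_top ≈ 0.841 m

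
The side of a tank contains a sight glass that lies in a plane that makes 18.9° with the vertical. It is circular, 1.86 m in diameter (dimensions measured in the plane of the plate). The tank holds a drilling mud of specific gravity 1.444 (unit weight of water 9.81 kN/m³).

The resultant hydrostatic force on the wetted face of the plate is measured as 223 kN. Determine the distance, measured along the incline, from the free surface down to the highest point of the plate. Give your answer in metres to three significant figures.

y_top ≈ 5.19 m

γ = 1.444 × 9.81 = 14.16564 kN/m³.
A = π(0.93)² = 2.71716 m².
From F = γ·h_c·A, the centroid depth is h_c = 223/(14.16564 × 2.71716) = 5.79367 m.
The plate makes 18.9° with the vertical, i.e. θ = 90° − 18.9° = 71.1° to the horizontal. Measuring y along the incline from the free-surface line, vertical depth h = y·sinθ with sinθ = 0.946085.
Along the incline, y_c = h_c/sinθ = 5.79367/0.946085 = 6.12384 m.
The centroid is at the centre, 0.93 m below the top of the plate, so the highest point sits at y_top = 6.12384 − 0.93 = 5.19384 m along the incline.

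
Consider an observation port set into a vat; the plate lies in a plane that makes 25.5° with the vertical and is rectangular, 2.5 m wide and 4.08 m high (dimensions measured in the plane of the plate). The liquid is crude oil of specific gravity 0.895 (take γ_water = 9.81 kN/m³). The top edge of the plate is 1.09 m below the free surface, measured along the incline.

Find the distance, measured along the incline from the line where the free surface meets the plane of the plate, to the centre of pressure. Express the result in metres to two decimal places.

γ = 0.895 × 9.81 = 8.77995 kN/m³.
The plate makes 25.5° with the vertical, i.e. θ = 90° − 25.5° = 64.5° to the horizontal. Measuring y along the incline from the free-surface line, vertical depth h = y·sinθ with sinθ = 0.902585.
The centroid lies 4.08/2 = 2.04 m below the top edge, so y_c = 1.09 + 2.04 = 3.13 m and h_c = 3.13 × 0.902585 = 2.82509 m.
A = 2.5 × 4.08 = 10.2 m².
Resultant F = γ·h_c·A = 8.77995 × 2.82509 × 10.2 = 253.002 kN.
I_c = b·h³/12 = 2.5 × 4.08³/12 = 14.1494 m⁴.
Centre of pressure: y_p = y_c + I_c/(y_c·A) = 3.13 + 14.1494/(3.13 × 10.2) = 3.13 + 0.443194 = 3.57319 m along the plane.

y_p = 3.57 m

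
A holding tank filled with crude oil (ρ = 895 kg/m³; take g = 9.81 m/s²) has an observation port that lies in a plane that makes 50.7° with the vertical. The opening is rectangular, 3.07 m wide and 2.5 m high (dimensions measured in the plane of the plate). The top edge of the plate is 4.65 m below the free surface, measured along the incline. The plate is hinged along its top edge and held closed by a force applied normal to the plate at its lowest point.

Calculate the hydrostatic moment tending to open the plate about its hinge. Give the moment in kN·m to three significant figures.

M ≈ 337 kN·m

γ = ρg = 895 × 9.81 / 1000 = 8.77995 kN/m³.
The plate makes 50.7° with the vertical, i.e. θ = 90° − 50.7° = 39.3° to the horizontal. Measuring y along the incline from the free-surface line, vertical depth h = y·sinθ with sinθ = 0.633381.
The centroid lies 2.5/2 = 1.25 m below the top edge, so y_c = 4.65 + 1.25 = 5.9 m and h_c = 5.9 × 0.633381 = 3.73695 m.
A = 3.07 × 2.5 = 7.675 m².
Resultant F = γ·h_c·A = 8.77995 × 3.73695 × 7.675 = 251.819 kN.
I_c = b·h³/12 = 3.07 × 2.5³/12 = 3.9974 m⁴.
Centre of pressure: y_p = y_c + I_c/(y_c·A) = 5.9 + 3.9974/(5.9 × 7.675) = 5.9 + 0.0882769 = 5.98828 m along the plane.
The resultant acts 1.25 + 0.0882769 = 1.33828 m (along the plate) below the hinge at the top edge, so the moment about the hinge is M = F × 1.33828 = 251.819 × 1.33828 = 337.004 kN·m.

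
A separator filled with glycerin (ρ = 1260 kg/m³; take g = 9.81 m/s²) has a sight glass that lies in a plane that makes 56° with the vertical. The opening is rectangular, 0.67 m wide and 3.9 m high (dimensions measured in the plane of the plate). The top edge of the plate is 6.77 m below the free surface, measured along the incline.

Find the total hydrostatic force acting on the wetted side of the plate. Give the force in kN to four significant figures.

γ = ρg = 1260 × 9.81 / 1000 = 12.3606 kN/m³.
The plate makes 56° with the vertical, i.e. θ = 90° − 56° = 34° to the horizontal. Measuring y along the incline from the free-surface line, vertical depth h = y·sinθ with sinθ = 0.559193.
The centroid lies 3.9/2 = 1.95 m below the top edge, so y_c = 6.77 + 1.95 = 8.72 m and h_c = 8.72 × 0.559193 = 4.87616 m.
A = 0.67 × 3.9 = 2.613 m².
Resultant F = γ·h_c·A = 12.3606 × 4.87616 × 2.613 = 157.491 kN.

F ≈ 157.5 kN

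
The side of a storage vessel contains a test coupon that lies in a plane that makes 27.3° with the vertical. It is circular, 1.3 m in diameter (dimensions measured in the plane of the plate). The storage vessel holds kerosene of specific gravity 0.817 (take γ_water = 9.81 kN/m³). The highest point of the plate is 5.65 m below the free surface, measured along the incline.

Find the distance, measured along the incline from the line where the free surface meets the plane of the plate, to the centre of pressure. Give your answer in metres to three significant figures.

y_p = 6.32 m

γ = 0.817 × 9.81 = 8.01477 kN/m³.
The plate makes 27.3° with the vertical, i.e. θ = 90° − 27.3° = 62.7° to the horizontal. Measuring y along the incline from the free-surface line, vertical depth h = y·sinθ with sinθ = 0.888617.
The centroid is at the centre, 0.65 m below the top of the plate, so y_c = 5.65 + 0.65 = 6.3 m and h_c = 6.3 × 0.888617 = 5.59829 m.
A = π(0.65)² = 1.32732 m².
Resultant F = γ·h_c·A = 8.01477 × 5.59829 × 1.32732 = 59.5555 kN.
I_c = πr⁴/4 = π × 0.65⁴/4 = 0.140198 m⁴.
Centre of pressure: y_p = y_c + I_c/(y_c·A) = 6.3 + 0.140198/(6.3 × 1.32732) = 6.3 + 0.0167659 = 6.31677 m along the plane.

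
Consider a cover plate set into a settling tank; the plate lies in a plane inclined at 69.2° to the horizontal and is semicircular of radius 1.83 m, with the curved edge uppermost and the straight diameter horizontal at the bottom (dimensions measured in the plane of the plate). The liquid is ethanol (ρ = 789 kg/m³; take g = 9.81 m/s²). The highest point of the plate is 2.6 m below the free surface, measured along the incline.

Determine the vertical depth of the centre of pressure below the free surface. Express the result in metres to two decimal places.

γ = ρg = 789 × 9.81 / 1000 = 7.74009 kN/m³.
Let θ = 69.2° be the plate's angle to the horizontal; measure y along the incline from where the plane meets the free surface. Vertical depth h = y·sinθ with sinθ = 0.934826.
The centroid lies 4r/(3π) = 0.776676 m above the diameter, so r − 4r/(3π) = 1.83 − 0.776676 = 1.05332 m below the topmost point, so y_c = 2.6 + 1.05332 = 3.65332 m and h_c = 3.65332 × 0.934826 = 3.41522 m.
A = πr²/2 = π × 1.83²/2 = 5.26044 m².
Resultant F = γ·h_c·A = 7.74009 × 3.41522 × 5.26044 = 139.055 kN.
I_c = (π/8 − 8/(9π))·r⁴ = 0.109757 × 1.83⁴ = 1.23094 m⁴.
Centre of pressure: y_p = y_c + I_c/(y_c·A) = 3.65332 + 1.23094/(3.65332 × 5.26044) = 3.65332 + 0.0640512 = 3.71737 m along the plane.
Vertically, h_p = y_p·sinθ = 3.71737 × 0.934826 = 3.47509 m.

h_p = 3.48 m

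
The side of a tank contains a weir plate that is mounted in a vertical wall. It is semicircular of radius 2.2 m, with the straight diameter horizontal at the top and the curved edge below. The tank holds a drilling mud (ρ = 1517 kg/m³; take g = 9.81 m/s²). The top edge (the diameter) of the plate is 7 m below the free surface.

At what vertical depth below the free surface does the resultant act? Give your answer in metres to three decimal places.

γ = ρg = 1517 × 9.81 / 1000 = 14.88177 kN/m³.
The centroid of a semicircle lies 4r/(3π) = 0.933709 m from the diameter, here below the top edge, so the centroid depth is h_c = 7 + 0.933709 = 7.93371 m.
A = πr²/2 = π × 2.2²/2 = 7.60265 m².
Resultant F = γ·h_c·A = 14.88177 × 7.93371 × 7.60265 = 897.627 kN.
I_c = (π/8 − 8/(9π))·r⁴ = 0.109757 × 2.2⁴ = 2.57112 m⁴.
Centre of pressure: y_p = y_c + I_c/(y_c·A) = 7.93371 + 2.57112/(7.93371 × 7.60265) = 7.93371 + 0.0426266 = 7.97634 m along the plane.

h_p = 7.976 m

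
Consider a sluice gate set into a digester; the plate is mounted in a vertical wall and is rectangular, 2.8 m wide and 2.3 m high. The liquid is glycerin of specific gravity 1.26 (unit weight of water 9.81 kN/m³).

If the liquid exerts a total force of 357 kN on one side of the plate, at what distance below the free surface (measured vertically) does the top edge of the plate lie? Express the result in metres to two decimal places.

d_top ≈ 3.33 m

γ = 1.26 × 9.81 = 12.3606 kN/m³.
A = 2.8 × 2.3 = 6.44 m².
From F = γ·h_c·A, the centroid depth is h_c = 357/(12.3606 × 6.44) = 4.4848 m.
The centroid lies 2.3/2 = 1.15 m below the top edge, so the top edge sits at h_top = 4.4848 − 1.15 = 3.3348 m below the surface.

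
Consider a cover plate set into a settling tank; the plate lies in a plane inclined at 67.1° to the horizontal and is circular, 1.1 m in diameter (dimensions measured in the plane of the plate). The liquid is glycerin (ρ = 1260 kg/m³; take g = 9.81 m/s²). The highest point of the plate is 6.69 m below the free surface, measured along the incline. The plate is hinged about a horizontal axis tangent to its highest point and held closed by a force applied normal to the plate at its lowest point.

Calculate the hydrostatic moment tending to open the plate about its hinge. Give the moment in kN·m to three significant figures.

γ = ρg = 1260 × 9.81 / 1000 = 12.3606 kN/m³.
Let θ = 67.1° be the plate's angle to the horizontal; measure y along the incline from where the plane meets the free surface. Vertical depth h = y·sinθ with sinθ = 0.921185.
The centroid is at the centre, 0.55 m below the top of the plate, so y_c = 6.69 + 0.55 = 7.24 m and h_c = 7.24 × 0.921185 = 6.66938 m.
A = π(0.55)² = 0.950332 m².
Resultant F = γ·h_c·A = 12.3606 × 6.66938 × 0.950332 = 78.343 kN.
I_c = πr⁴/4 = π × 0.55⁴/4 = 0.0718688 m⁴.
Centre of pressure: y_p = y_c + I_c/(y_c·A) = 7.24 + 0.0718688/(7.24 × 0.950332) = 7.24 + 0.0104454 = 7.25045 m along the plane.
The resultant acts 0.55 + 0.0104454 = 0.560445 m (along the plate) below the hinge at the top edge, so the moment about the hinge is M = F × 0.560445 = 78.343 × 0.560445 = 43.9069 kN·m.

M ≈ 43.9 kN·m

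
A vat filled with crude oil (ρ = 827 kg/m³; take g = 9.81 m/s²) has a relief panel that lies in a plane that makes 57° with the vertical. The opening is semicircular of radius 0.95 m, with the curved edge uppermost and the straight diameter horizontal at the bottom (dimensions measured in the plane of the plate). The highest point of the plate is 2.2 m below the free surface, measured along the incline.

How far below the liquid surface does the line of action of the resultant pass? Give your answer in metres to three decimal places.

γ = ρg = 827 × 9.81 / 1000 = 8.11287 kN/m³.
The plate makes 57° with the vertical, i.e. θ = 90° − 57° = 33° to the horizontal. Measuring y along the incline from the free-surface line, vertical depth h = y·sinθ with sinθ = 0.544639.
The centroid lies 4r/(3π) = 0.403193 m above the diameter, so r − 4r/(3π) = 0.95 − 0.403193 = 0.546807 m below the topmost point, so y_c = 2.2 + 0.546807 = 2.74681 m and h_c = 2.74681 × 0.544639 = 1.49602 m.
A = πr²/2 = π × 0.95²/2 = 1.41764 m².
Resultant F = γ·h_c·A = 8.11287 × 1.49602 × 1.41764 = 17.2059 kN.
I_c = (π/8 − 8/(9π))·r⁴ = 0.109757 × 0.95⁴ = 0.0893978 m⁴.
Centre of pressure: y_p = y_c + I_c/(y_c·A) = 2.74681 + 0.0893978/(2.74681 × 1.41764) = 2.74681 + 0.0229579 = 2.76977 m along the plane.
Vertically, h_p = y_p·sinθ = 2.76977 × 0.544639 = 1.50852 m.

h_p = 1.509 m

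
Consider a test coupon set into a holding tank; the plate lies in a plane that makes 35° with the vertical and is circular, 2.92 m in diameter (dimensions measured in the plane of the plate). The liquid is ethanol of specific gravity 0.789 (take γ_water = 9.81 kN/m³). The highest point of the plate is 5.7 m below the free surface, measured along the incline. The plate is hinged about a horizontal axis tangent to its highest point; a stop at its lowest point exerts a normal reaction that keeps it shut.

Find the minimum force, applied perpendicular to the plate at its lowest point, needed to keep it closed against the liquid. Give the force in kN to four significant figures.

γ = 0.789 × 9.81 = 7.74009 kN/m³.
The plate makes 35° with the vertical, i.e. θ = 90° − 35° = 55° to the horizontal. Measuring y along the incline from the free-surface line, vertical depth h = y·sinθ with sinθ = 0.819152.
The centroid is at the centre, 1.46 m below the top of the plate, so y_c = 5.7 + 1.46 = 7.16 m and h_c = 7.16 × 0.819152 = 5.86513 m.
A = π(1.46)² = 6.69662 m².
Resultant F = γ·h_c·A = 7.74009 × 5.86513 × 6.69662 = 304.004 kN.
I_c = πr⁴/4 = π × 1.46⁴/4 = 3.56863 m⁴.
Centre of pressure: y_p = y_c + I_c/(y_c·A) = 7.16 + 3.56863/(7.16 × 6.69662) = 7.16 + 0.0744274 = 7.23443 m along the plane.
The resultant acts 1.46 + 0.0744274 = 1.53443 m (along the plate) below the hinge at the top edge, so the moment about the hinge is M = F × 1.53443 = 304.004 × 1.53443 = 466.473 kN·m.
A normal force at the bottom, 2.92 m from the hinge, must supply this moment: P = 466.473/2.92 = 159.751 kN.

P ≈ 159.8 kN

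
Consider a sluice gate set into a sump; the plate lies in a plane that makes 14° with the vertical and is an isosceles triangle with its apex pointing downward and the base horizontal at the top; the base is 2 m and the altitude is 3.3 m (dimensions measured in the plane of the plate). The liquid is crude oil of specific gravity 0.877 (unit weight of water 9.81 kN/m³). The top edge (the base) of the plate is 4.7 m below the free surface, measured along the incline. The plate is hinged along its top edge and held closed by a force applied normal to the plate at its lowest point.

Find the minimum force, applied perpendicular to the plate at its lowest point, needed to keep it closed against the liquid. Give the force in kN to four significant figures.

P ≈ 58.31 kN

γ = 0.877 × 9.81 = 8.60337 kN/m³.
The plate makes 14° with the vertical, i.e. θ = 90° − 14° = 76° to the horizontal. Measuring y along the incline from the free-surface line, vertical depth h = y·sinθ with sinθ = 0.970296.
With the apex down, the centroid sits h/3 = 3.3/3 = 1.1 m below the base (the top edge), so y_c = 4.7 + 1.1 = 5.8 m and h_c = 5.8 × 0.970296 = 5.62772 m.
A = ½ × 2 × 3.3 = 3.3 m².
Resultant F = γ·h_c·A = 8.60337 × 5.62772 × 3.3 = 159.777 kN.
I_c = b·h³/36 = 2 × 3.3³/36 = 1.9965 m⁴.
Centre of pressure: y_p = y_c + I_c/(y_c·A) = 5.8 + 1.9965/(5.8 × 3.3) = 5.8 + 0.10431 = 5.90431 m along the plane.
The resultant acts 1.1 + 0.10431 = 1.20431 m (along the plate) below the hinge at the top edge, so the moment about the hinge is M = F × 1.20431 = 159.777 × 1.20431 = 192.421 kN·m.
A normal force at the bottom, 3.3 m from the hinge, must supply this moment: P = 192.421/3.3 = 58.3094 kN.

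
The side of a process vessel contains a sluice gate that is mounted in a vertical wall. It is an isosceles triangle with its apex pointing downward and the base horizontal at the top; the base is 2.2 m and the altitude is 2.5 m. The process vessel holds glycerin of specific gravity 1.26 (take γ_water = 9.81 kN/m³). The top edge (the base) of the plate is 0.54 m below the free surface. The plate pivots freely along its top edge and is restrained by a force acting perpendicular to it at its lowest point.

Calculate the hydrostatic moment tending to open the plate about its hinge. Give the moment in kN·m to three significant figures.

γ = 1.26 × 9.81 = 12.3606 kN/m³.
With the apex down, the centroid sits h/3 = 2.5/3 = 0.833333 m below the base (the top edge), so the centroid depth is h_c = 0.54 + 0.833333 = 1.37333 m.
A = ½ × 2.2 × 2.5 = 2.75 m².
Resultant F = γ·h_c·A = 12.3606 × 1.37333 × 2.75 = 46.6818 kN.
I_c = b·h³/36 = 2.2 × 2.5³/36 = 0.954861 m⁴.
Centre of pressure: y_p = y_c + I_c/(y_c·A) = 1.37333 + 0.954861/(1.37333 × 2.75) = 1.37333 + 0.252832 = 1.62616 m along the plane.
The resultant acts 0.833333 + 0.252832 = 1.08617 m (along the plate) below the hinge at the top edge, so the moment about the hinge is M = F × 1.08617 = 46.6818 × 1.08617 = 50.7044 kN·m.

M ≈ 50.7 kN·m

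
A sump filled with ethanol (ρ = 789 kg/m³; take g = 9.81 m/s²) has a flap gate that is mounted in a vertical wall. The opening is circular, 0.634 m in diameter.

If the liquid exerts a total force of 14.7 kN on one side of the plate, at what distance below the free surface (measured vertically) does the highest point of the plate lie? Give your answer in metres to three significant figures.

d_top ≈ 5.70 m

γ = ρg = 789 × 9.81 / 1000 = 7.74009 kN/m³.
A = π(0.317)² = 0.315696 m².
From F = γ·h_c·A, the centroid depth is h_c = 14.7/(7.74009 × 0.315696) = 6.01592 m.
The centroid is at the centre, 0.317 m below the top of the plate, so the highest point sits at h_top = 6.01592 − 0.317 = 5.69892 m below the surface.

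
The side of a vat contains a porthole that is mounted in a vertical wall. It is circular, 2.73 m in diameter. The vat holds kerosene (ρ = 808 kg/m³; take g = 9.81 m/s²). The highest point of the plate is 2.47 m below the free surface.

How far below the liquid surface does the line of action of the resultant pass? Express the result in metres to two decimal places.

h_p = 3.96 m

γ = ρg = 808 × 9.81 / 1000 = 7.92648 kN/m³.
The centroid is at the centre, 1.365 m below the top of the plate, so the centroid depth is h_c = 2.47 + 1.365 = 3.835 m.
A = π(1.365)² = 5.85349 m².
Resultant F = γ·h_c·A = 7.92648 × 3.835 × 5.85349 = 177.935 kN.
I_c = πr⁴/4 = π × 1.365⁴/4 = 2.72659 m⁴.
Centre of pressure: y_p = y_c + I_c/(y_c·A) = 3.835 + 2.72659/(3.835 × 5.85349) = 3.835 + 0.121462 = 3.95646 m along the plane.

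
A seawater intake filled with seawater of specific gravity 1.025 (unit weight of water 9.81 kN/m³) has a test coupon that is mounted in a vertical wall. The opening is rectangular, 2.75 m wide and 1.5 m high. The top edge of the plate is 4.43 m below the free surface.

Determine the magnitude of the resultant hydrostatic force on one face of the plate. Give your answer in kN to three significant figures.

γ = 1.025 × 9.81 = 10.05525 kN/m³.
The centroid lies 1.5/2 = 0.75 m below the top edge, so the centroid depth is h_c = 4.43 + 0.75 = 5.18 m.
A = 2.75 × 1.5 = 4.125 m².
Resultant F = γ·h_c·A = 10.05525 × 5.18 × 4.125 = 214.856 kN.

F ≈ 215 kN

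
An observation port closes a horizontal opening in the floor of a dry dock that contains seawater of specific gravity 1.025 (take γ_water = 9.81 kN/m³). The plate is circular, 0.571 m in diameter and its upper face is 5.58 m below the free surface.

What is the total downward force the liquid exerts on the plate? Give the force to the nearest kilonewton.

F ≈ 14 kN

γ = 1.025 × 9.81 = 10.05525 kN/m³.
The plate is horizontal, so pressure is uniform at p = γ·h = 10.05525 × 5.58 = 56.1083 kN/m².
A = π(0.2855)² = 0.256072 m².
F = p·A = 56.1083 × 0.256072 = 14.3678 kN.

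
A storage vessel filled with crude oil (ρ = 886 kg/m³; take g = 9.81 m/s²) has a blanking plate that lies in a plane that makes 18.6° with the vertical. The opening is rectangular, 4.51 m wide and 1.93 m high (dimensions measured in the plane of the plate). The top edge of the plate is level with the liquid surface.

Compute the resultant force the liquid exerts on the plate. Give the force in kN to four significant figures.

F ≈ 69.19 kN

γ = ρg = 886 × 9.81 / 1000 = 8.69166 kN/m³.
The plate makes 18.6° with the vertical, i.e. θ = 90° − 18.6° = 71.4° to the horizontal. Measuring y along the incline from the free-surface line, vertical depth h = y·sinθ with sinθ = 0.947768.
The centroid lies 1.93/2 = 0.965 m below the top edge, so y_c = 0.965 m and h_c = 0.965 × 0.947768 = 0.914596 m.
A = 4.51 × 1.93 = 8.7043 m².
Resultant F = γ·h_c·A = 8.69166 × 0.914596 × 8.7043 = 69.1936 kN.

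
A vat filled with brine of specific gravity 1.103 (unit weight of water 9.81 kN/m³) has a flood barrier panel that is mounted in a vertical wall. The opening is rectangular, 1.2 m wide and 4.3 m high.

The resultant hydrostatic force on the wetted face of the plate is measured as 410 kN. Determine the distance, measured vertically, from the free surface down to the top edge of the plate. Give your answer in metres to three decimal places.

γ = 1.103 × 9.81 = 10.82043 kN/m³.
A = 1.2 × 4.3 = 5.16 m².
From F = γ·h_c·A, the centroid depth is h_c = 410/(10.82043 × 5.16) = 7.34327 m.
The centroid lies 4.3/2 = 2.15 m below the top edge, so the top edge sits at h_top = 7.34327 − 2.15 = 5.19327 m below the surface.

d_top ≈ 5.193 m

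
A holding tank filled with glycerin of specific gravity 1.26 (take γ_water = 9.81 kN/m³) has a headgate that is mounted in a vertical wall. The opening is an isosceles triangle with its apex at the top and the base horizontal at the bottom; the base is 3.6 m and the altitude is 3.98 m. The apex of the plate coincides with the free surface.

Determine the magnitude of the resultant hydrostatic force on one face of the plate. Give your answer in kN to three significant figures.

F ≈ 235 kN

γ = 1.26 × 9.81 = 12.3606 kN/m³.
With the apex up, the centroid sits 2h/3 = 2 × 3.98/3 = 2.65333 m below the apex, so the centroid depth is h_c = 2.65333 m.
A = ½ × 3.6 × 3.98 = 7.164 m².
Resultant F = γ·h_c·A = 12.3606 × 2.65333 × 7.164 = 234.956 kN.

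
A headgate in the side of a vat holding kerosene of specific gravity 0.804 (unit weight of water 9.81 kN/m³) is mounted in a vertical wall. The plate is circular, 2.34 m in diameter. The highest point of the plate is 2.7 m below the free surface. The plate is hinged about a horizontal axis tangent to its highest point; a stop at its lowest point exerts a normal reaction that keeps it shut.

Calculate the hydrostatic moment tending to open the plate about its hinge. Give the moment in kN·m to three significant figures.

M ≈ 165 kN·m

γ = 0.804 × 9.81 = 7.88724 kN/m³.
The centroid is at the centre, 1.17 m below the top of the plate, so the centroid depth is h_c = 2.7 + 1.17 = 3.87 m.
A = π(1.17)² = 4.30053 m².
Resultant F = γ·h_c·A = 7.88724 × 3.87 × 4.30053 = 131.268 kN.
I_c = πr⁴/4 = π × 1.17⁴/4 = 1.47175 m⁴.
Centre of pressure: y_p = y_c + I_c/(y_c·A) = 3.87 + 1.47175/(3.87 × 4.30053) = 3.87 + 0.0884303 = 3.95843 m along the plane.
The resultant acts 1.17 + 0.0884303 = 1.25843 m (along the plate) below the hinge at the top edge, so the moment about the hinge is M = F × 1.25843 = 131.268 × 1.25843 = 165.192 kN·m.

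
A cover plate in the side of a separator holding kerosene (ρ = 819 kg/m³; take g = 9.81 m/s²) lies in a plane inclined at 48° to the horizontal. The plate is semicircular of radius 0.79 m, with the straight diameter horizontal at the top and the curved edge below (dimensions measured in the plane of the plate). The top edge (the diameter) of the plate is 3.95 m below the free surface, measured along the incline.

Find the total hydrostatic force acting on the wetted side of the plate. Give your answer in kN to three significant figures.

γ = ρg = 819 × 9.81 / 1000 = 8.03439 kN/m³.
Let θ = 48° be the plate's angle to the horizontal; measure y along the incline from where the plane meets the free surface. Vertical depth h = y·sinθ with sinθ = 0.743145.
The centroid of a semicircle lies 4r/(3π) = 0.335286 m from the diameter, here below the top edge, so y_c = 3.95 + 0.335286 = 4.28529 m and h_c = 4.28529 × 0.743145 = 3.18459 m.
A = πr²/2 = π × 0.79²/2 = 0.980334 m².
Resultant F = γ·h_c·A = 8.03439 × 3.18459 × 0.980334 = 25.0831 kN.

F ≈ 25.1 kN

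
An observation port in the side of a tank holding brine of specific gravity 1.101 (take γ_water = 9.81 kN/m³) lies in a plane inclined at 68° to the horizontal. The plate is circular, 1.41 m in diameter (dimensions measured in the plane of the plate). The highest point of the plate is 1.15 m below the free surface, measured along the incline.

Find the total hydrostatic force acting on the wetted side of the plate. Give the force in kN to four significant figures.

γ = 1.101 × 9.81 = 10.80081 kN/m³.
Let θ = 68° be the plate's angle to the horizontal; measure y along the incline from where the plane meets the free surface. Vertical depth h = y·sinθ with sinθ = 0.927184.
The centroid is at the centre, 0.705 m below the top of the plate, so y_c = 1.15 + 0.705 = 1.855 m and h_c = 1.855 × 0.927184 = 1.71993 m.
A = π(0.705)² = 1.56145 m².
Resultant F = γ·h_c·A = 10.80081 × 1.71993 × 1.56145 = 29.0065 kN.

F ≈ 29.01 kN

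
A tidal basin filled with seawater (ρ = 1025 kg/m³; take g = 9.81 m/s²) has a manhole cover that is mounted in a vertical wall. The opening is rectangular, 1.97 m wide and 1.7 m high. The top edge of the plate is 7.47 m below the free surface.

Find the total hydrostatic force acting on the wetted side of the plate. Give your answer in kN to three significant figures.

F ≈ 280 kN

γ = ρg = 1025 × 9.81 / 1000 = 10.05525 kN/m³.
The centroid lies 1.7/2 = 0.85 m below the top edge, so the centroid depth is h_c = 7.47 + 0.85 = 8.32 m.
A = 1.97 × 1.7 = 3.349 m².
Resultant F = γ·h_c·A = 10.05525 × 8.32 × 3.349 = 280.176 kN.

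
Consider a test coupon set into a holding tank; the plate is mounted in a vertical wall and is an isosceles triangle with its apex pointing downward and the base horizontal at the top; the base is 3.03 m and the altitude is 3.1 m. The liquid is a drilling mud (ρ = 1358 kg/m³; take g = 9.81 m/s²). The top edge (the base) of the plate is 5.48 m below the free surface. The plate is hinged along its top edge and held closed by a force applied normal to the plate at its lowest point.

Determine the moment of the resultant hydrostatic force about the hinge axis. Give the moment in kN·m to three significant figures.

γ = ρg = 1358 × 9.81 / 1000 = 13.32198 kN/m³.
With the apex down, the centroid sits h/3 = 3.1/3 = 1.03333 m below the base (the top edge), so the centroid depth is h_c = 5.48 + 1.03333 = 6.51333 m.
A = ½ × 3.03 × 3.1 = 4.6965 m².
Resultant F = γ·h_c·A = 13.32198 × 6.51333 × 4.6965 = 407.517 kN.
I_c = b·h³/36 = 3.03 × 3.1³/36 = 2.50741 m⁴.
Centre of pressure: y_p = y_c + I_c/(y_c·A) = 6.51333 + 2.50741/(6.51333 × 4.6965) = 6.51333 + 0.0819687 = 6.5953 m along the plane.
The resultant acts 1.03333 + 0.0819687 = 1.1153 m (along the plate) below the hinge at the top edge, so the moment about the hinge is M = F × 1.1153 = 407.517 × 1.1153 = 454.504 kN·m.

M ≈ 455 kN·m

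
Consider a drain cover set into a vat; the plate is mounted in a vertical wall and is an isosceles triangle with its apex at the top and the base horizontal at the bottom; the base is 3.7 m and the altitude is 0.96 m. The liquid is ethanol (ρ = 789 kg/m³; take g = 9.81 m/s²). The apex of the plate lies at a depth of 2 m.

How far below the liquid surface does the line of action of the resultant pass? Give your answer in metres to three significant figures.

h_p = 2.66 m

γ = ρg = 789 × 9.81 / 1000 = 7.74009 kN/m³.
With the apex up, the centroid sits 2h/3 = 2 × 0.96/3 = 0.64 m below the apex, so the centroid depth is h_c = 2 + 0.64 = 2.64 m.
A = ½ × 3.7 × 0.96 = 1.776 m².
Resultant F = γ·h_c·A = 7.74009 × 2.64 × 1.776 = 36.2905 kN.
I_c = b·h³/36 = 3.7 × 0.96³/36 = 0.0909312 m⁴.
Centre of pressure: y_p = y_c + I_c/(y_c·A) = 2.64 + 0.0909312/(2.64 × 1.776) = 2.64 + 0.0193939 = 2.65939 m along the plane.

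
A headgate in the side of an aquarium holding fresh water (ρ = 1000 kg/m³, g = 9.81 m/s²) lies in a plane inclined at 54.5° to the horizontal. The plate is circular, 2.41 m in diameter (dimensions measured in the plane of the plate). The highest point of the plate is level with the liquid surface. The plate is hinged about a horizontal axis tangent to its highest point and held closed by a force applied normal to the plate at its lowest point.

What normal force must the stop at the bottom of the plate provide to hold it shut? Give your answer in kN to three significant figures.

γ = ρg = 1000 × 9.81 = 9810 N/m³ = 9.81 kN/m³.
Let θ = 54.5° be the plate's angle to the horizontal; measure y along the incline from where the plane meets the free surface. Vertical depth h = y·sinθ with sinθ = 0.814116.
The centroid is at the centre, 1.205 m below the top of the plate, so y_c = 1.205 m and h_c = 1.205 × 0.814116 = 0.98101 m.
A = π(1.205)² = 4.56167 m².
Resultant F = γ·h_c·A = 9.81 × 0.98101 × 4.56167 = 43.9002 kN.
I_c = πr⁴/4 = π × 1.205⁴/4 = 1.65592 m⁴.
Centre of pressure: y_p = y_c + I_c/(y_c·A) = 1.205 + 1.65592/(1.205 × 4.56167) = 1.205 + 0.301251 = 1.50625 m along the plane.
The resultant acts 1.205 + 0.301251 = 1.50625 m (along the plate) below the hinge at the top edge, so the moment about the hinge is M = F × 1.50625 = 43.9002 × 1.50625 = 66.1247 kN·m.
A normal force at the bottom, 2.41 m from the hinge, must supply this moment: P = 66.1247/2.41 = 27.4376 kN.

P ≈ 27.4 kN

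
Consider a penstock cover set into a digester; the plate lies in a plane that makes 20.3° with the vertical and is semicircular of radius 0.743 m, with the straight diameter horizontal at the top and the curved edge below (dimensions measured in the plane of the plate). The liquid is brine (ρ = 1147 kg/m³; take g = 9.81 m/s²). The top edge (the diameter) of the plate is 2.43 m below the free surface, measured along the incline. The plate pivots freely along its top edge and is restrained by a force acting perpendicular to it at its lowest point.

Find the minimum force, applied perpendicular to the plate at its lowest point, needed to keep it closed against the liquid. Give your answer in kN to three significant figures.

γ = ρg = 1147 × 9.81 / 1000 = 11.25207 kN/m³.
The plate makes 20.3° with the vertical, i.e. θ = 90° − 20.3° = 69.7° to the horizontal. Measuring y along the incline from the free-surface line, vertical depth h = y·sinθ with sinθ = 0.937889.
The centroid of a semicircle lies 4r/(3π) = 0.315339 m from the diameter, here below the top edge, so y_c = 2.43 + 0.315339 = 2.74534 m and h_c = 2.74534 × 0.937889 = 2.57482 m.
A = πr²/2 = π × 0.743²/2 = 0.867157 m².
Resultant F = γ·h_c·A = 11.25207 × 2.57482 × 0.867157 = 25.1233 kN.
I_c = (π/8 − 8/(9π))·r⁴ = 0.109757 × 0.743⁴ = 0.0334493 m⁴.
Centre of pressure: y_p = y_c + I_c/(y_c·A) = 2.74534 + 0.0334493/(2.74534 × 0.867157) = 2.74534 + 0.0140505 = 2.75939 m along the plane.
The resultant acts 0.315339 + 0.0140505 = 0.32939 m (along the plate) below the hinge at the top edge, so the moment about the hinge is M = F × 0.32939 = 25.1233 × 0.32939 = 8.27536 kN·m.
A normal force at the bottom, 0.743 m from the hinge, must supply this moment: P = 8.27536/0.743 = 11.1378 kN.

P ≈ 11.1 kN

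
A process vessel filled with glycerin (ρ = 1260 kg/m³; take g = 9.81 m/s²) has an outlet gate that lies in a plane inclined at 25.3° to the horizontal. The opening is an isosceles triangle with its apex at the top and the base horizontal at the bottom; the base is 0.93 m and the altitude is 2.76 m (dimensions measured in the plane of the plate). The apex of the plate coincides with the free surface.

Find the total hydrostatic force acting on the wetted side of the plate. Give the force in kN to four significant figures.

F ≈ 12.47 kN

γ = ρg = 1260 × 9.81 / 1000 = 12.3606 kN/m³.
Let θ = 25.3° be the plate's angle to the horizontal; measure y along the incline from where the plane meets the free surface. Vertical depth h = y·sinθ with sinθ = 0.427358.
With the apex up, the centroid sits 2h/3 = 2 × 2.76/3 = 1.84 m below the apex, so y_c = 1.84 m and h_c = 1.84 × 0.427358 = 0.786339 m.
A = ½ × 0.93 × 2.76 = 1.2834 m².
Resultant F = γ·h_c·A = 12.3606 × 0.786339 × 1.2834 = 12.4742 kN.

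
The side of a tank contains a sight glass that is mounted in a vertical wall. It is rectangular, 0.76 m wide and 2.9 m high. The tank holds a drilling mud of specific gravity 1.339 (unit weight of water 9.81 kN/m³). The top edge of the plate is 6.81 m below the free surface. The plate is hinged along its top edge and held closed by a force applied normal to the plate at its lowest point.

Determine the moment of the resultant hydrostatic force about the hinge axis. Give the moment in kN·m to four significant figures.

M ≈ 367.0 kN·m

γ = 1.339 × 9.81 = 13.13559 kN/m³.
The centroid lies 2.9/2 = 1.45 m below the top edge, so the centroid depth is h_c = 6.81 + 1.45 = 8.26 m.
A = 0.76 × 2.9 = 2.204 m².
Resultant F = γ·h_c·A = 13.13559 × 8.26 × 2.204 = 239.134 kN.
I_c = b·h³/12 = 0.76 × 2.9³/12 = 1.54464 m⁴.
Centre of pressure: y_p = y_c + I_c/(y_c·A) = 8.26 + 1.54464/(8.26 × 2.204) = 8.26 + 0.0848468 = 8.34485 m along the plane.
The resultant acts 1.45 + 0.0848468 = 1.53485 m (along the plate) below the hinge at the top edge, so the moment about the hinge is M = F × 1.53485 = 239.134 × 1.53485 = 367.035 kN·m.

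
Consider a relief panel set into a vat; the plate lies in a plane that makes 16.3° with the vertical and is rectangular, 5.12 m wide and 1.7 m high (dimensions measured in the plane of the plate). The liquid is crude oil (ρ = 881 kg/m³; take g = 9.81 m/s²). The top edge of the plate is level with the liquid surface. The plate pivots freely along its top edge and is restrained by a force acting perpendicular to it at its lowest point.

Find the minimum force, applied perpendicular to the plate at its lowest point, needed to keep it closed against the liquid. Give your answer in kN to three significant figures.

P ≈ 40.9 kN

γ = ρg = 881 × 9.81 / 1000 = 8.64261 kN/m³.
The plate makes 16.3° with the vertical, i.e. θ = 90° − 16.3° = 73.7° to the horizontal. Measuring y along the incline from the free-surface line, vertical depth h = y·sinθ with sinθ = 0.959805.
The centroid lies 1.7/2 = 0.85 m below the top edge, so y_c = 0.85 m and h_c = 0.85 × 0.959805 = 0.815834 m.
A = 5.12 × 1.7 = 8.704 m².
Resultant F = γ·h_c·A = 8.64261 × 0.815834 × 8.704 = 61.3713 kN.
I_c = b·h³/12 = 5.12 × 1.7³/12 = 2.09621 m⁴.
Centre of pressure: y_p = y_c + I_c/(y_c·A) = 0.85 + 2.09621/(0.85 × 8.704) = 0.85 + 0.283333 = 1.13333 m along the plane.
The resultant acts 0.85 + 0.283333 = 1.13333 m (along the plate) below the hinge at the top edge, so the moment about the hinge is M = F × 1.13333 = 61.3713 × 1.13333 = 69.5539 kN·m.
A normal force at the bottom, 1.7 m from the hinge, must supply this moment: P = 69.5539/1.7 = 40.9141 kN.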